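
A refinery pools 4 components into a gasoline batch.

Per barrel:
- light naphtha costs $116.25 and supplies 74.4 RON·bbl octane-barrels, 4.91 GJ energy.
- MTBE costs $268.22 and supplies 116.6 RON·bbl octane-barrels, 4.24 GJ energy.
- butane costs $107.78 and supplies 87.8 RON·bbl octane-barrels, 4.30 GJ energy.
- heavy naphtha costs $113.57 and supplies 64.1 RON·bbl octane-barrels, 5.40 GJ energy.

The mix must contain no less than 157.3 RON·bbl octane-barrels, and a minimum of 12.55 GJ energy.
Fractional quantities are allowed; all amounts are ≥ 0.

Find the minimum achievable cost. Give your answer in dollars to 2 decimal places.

This is a linear program. Let x1 = barrels of light naphtha, x2 = barrels of MTBE, x3 = barrels of butane, x4 = barrels of heavy naphtha.
Minimize 116.25x1 + 268.22x2 + 107.78x3 + 113.57x4 subject to:
  74.4x1 + 116.6x2 + 87.8x3 + 64.1x4 ≥ 157.3   (octane-barrels)
  4.91x1 + 4.24x2 + 4.3x3 + 5.4x4 ≥ 12.55   (energy)
  x1, x2, x3, x4 ≥ 0.
The minimum-cost mix takes nothing from light naphtha, MTBE — only butane, heavy naphtha. The octane-barrels and energy requirements are met with equality.
Solving gives x3 = 0.226535, x4 = 2.14368.
Total cost: 107.78·0.226535 + 113.57·2.14368 = 267.8737.

$267.87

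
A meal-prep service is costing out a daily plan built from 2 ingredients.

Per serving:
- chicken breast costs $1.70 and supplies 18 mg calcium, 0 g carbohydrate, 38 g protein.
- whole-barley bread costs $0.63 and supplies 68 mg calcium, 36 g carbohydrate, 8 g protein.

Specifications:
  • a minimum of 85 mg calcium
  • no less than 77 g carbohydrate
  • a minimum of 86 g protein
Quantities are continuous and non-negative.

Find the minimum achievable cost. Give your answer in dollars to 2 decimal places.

Let x1 = servings of chicken breast, x2 = servings of whole-barley bread.
min 1.7x1 + 0.63x2 s.t.:
  18x1 + 68x2 ≥ 85   (calcium)
  36x2 ≥ 77   (carbohydrate)
  38x1 + 8x2 ≥ 86   (protein)
  x1, x2 ≥ 0.
Both inputs are positive at the optimum. The carbohydrate and protein requirements are met with equality.
So chicken breast = 1.813 servings, whole-barley bread = 2.139 servings.
Total cost: 1.7·1.813 + 0.63·2.139 = 4.4297.

$4.43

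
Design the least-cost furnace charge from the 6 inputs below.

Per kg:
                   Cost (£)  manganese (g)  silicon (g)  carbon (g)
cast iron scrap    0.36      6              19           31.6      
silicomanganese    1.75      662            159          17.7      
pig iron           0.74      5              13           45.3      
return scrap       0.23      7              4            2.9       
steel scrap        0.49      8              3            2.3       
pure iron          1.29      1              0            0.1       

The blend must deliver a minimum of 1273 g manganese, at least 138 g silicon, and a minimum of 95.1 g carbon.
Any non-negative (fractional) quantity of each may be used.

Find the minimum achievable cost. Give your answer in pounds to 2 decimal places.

Treat it as an LP. Let x1 = kg of cast iron scrap, x2 = kg of silicomanganese, x3 = kg of pig iron, x4 = kg of return scrap, x5 = kg of steel scrap, x6 = kg of pure iron.
min 0.36x1 + 1.75x2 + 0.74x3 + 0.23x4 + 0.49x5 + 1.29x6 subject to:
  6x1 + 662x2 + 5x3 + 7x4 + 8x5 + 1x6 ≥ 1273   (manganese)
  19x1 + 159x2 + 13x3 + 4x4 + 3x5 ≥ 138   (silicon)
  31.6x1 + 17.7x2 + 45.3x3 + 2.9x4 + 2.3x5 + 0.1x6 ≥ 95.1   (carbon)
  x1, x2, x3, x4, x5, x6 ≥ 0.
The minimum-cost mix takes nothing from pig iron, return scrap, steel scrap, pure iron — only cast iron scrap, silicomanganese. Binding constraints: manganese and carbon.
Solving gives x1 = 1.942, x2 = 1.905.
Total cost: 0.36·1.942 + 1.75·1.905 = 4.0329.

£4.03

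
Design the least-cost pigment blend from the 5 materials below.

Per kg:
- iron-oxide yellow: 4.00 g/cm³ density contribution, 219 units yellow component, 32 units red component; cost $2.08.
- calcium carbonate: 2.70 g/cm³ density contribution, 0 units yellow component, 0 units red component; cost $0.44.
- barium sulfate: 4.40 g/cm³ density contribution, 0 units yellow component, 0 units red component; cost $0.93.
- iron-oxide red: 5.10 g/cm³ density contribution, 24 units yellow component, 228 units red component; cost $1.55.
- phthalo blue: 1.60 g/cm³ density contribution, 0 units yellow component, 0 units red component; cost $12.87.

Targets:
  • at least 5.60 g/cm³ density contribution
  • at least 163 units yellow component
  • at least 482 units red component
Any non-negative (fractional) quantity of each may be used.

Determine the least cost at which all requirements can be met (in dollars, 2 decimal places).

$4.25

This is a linear program. Let x1 = kg of iron-oxide yellow, x2 = kg of calcium carbonate, x3 = kg of barium sulfate, x4 = kg of iron-oxide red, x5 = kg of phthalo blue.
min 2.08x1 + 0.44x2 + 0.93x3 + 1.55x4 + 12.87x5 with:
  4x1 + 2.7x2 + 4.4x3 + 5.1x4 + 1.6x5 ≥ 5.6   (density contribution)
  219x1 + 24x4 ≥ 163   (yellow component)
  32x1 + 228x4 ≥ 482   (red component)
  x1, x2, x3, x4, x5 ≥ 0.
The cheapest feasible vertex uses only iron-oxide yellow, iron-oxide red; calcium carbonate, barium sulfate, phthalo blue are not used. There the yellow component and red component constraints are tight.
That vertex is x1 = 0.5206, x4 = 2.041.
Total cost: 2.08·0.5206 + 1.55·2.041 = 4.2464.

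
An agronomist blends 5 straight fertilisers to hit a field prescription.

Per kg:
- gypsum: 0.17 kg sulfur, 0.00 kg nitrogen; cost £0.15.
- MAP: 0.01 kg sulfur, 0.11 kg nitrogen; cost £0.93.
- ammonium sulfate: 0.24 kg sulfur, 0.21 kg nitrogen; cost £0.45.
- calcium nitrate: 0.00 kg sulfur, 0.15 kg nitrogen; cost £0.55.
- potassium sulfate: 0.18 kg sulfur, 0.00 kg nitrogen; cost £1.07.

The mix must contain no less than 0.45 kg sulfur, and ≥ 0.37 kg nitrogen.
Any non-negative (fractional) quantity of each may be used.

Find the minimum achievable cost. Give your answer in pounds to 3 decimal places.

Let x1 = kg of gypsum, x2 = kg of MAP, x3 = kg of ammonium sulfate, x4 = kg of calcium nitrate, x5 = kg of potassium sulfate.
min 0.15x1 + 0.93x2 + 0.45x3 + 0.55x4 + 1.07x5 s.t.:
  0.17x1 + 0.01x2 + 0.24x3 + 0.18x5 ≥ 0.45   (sulfur)
  0.11x2 + 0.21x3 + 0.15x4 ≥ 0.37   (nitrogen)
  x1, x2, x3, x4, x5 ≥ 0.
The minimum-cost mix takes nothing from MAP, calcium nitrate, potassium sulfate — only gypsum, ammonium sulfate. The sulfur and nitrogen requirements are met with equality.
Optimal quantities: gypsum = 0.1597 kg, ammonium sulfate = 1.762 kg.
Cost = 0.15·0.1597 + 0.45·1.762 = 0.81686.

£0.817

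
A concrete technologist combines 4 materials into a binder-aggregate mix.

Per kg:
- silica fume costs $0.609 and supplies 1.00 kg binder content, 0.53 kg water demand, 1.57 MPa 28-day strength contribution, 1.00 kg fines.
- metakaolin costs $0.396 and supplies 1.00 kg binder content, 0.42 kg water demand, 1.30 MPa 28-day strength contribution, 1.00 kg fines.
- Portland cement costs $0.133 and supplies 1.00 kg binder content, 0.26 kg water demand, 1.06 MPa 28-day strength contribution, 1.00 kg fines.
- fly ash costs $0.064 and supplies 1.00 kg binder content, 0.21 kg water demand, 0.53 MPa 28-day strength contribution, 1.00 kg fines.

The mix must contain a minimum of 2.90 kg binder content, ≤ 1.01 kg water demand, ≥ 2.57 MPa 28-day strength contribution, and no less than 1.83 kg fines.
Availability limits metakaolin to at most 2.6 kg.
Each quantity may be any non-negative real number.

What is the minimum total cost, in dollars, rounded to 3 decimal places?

$0.311

Set it up as a linear program. Let x1 = kg of silica fume, x2 = kg of metakaolin, x3 = kg of Portland cement, x4 = kg of fly ash.
min 0.609x1 + 0.396x2 + 0.133x3 + 0.064x4 s.t.:
  1x1 + 1x2 + 1x3 + 1x4 ≥ 2.9   (binder content)
  0.53x1 + 0.42x2 + 0.26x3 + 0.21x4 ≤ 1.01   (water demand)
  1.57x1 + 1.3x2 + 1.06x3 + 0.53x4 ≥ 2.57   (28-day strength contribution)
  1x1 + 1x2 + 1x3 + 1x4 ≥ 1.83   (fines)
  x2 ≤ 2.6
  x1, x2, x3, x4 ≥ 0.
The cheapest feasible vertex uses only Portland cement, fly ash; silica fume, metakaolin are not used. Binding constraints: water demand and 28-day strength contribution.
So Portland cement = 0.05189 kg, fly ash = 4.745 kg.
Hence cost = 0.133·0.05189 + 0.064·4.745 = $0.31058.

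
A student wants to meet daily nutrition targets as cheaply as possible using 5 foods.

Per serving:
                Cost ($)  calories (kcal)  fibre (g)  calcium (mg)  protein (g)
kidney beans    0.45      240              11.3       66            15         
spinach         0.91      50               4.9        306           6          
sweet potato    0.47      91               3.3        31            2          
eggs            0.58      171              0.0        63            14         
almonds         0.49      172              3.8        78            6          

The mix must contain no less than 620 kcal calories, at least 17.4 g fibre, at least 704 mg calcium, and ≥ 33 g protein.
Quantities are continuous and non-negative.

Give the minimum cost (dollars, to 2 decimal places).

This is a linear program. Let x1 = servings of kidney beans, x2 = servings of spinach, x3 = servings of sweet potato, x4 = servings of eggs, x5 = servings of almonds.
min 0.45x1 + 0.91x2 + 0.47x3 + 0.58x4 + 0.49x5 s.t.:
  240x1 + 50x2 + 91x3 + 171x4 + 172x5 ≥ 620   (calories)
  11.3x1 + 4.9x2 + 3.3x3 + 3.8x5 ≥ 17.4   (fibre)
  66x1 + 306x2 + 31x3 + 63x4 + 78x5 ≥ 704   (calcium)
  15x1 + 6x2 + 2x3 + 14x4 + 6x5 ≥ 33   (protein)
  x1, x2, x3, x4, x5 ≥ 0.
The optimal basis is {kidney beans, spinach}; sweet potato, eggs, almonds drop out. The calories and calcium requirements are met with equality.
So kidney beans = 2.203 servings, spinach = 1.825 servings.
Cost = 0.45·2.203 + 0.91·1.825 = 2.6521.

$2.65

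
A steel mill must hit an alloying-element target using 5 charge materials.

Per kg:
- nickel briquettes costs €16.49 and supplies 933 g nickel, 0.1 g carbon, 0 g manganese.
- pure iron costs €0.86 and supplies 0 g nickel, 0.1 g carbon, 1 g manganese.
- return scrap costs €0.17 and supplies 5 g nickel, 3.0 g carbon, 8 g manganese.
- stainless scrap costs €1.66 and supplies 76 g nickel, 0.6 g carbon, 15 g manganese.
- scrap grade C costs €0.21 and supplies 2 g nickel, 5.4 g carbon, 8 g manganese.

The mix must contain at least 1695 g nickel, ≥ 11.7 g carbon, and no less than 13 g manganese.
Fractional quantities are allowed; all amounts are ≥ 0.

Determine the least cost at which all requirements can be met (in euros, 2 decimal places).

Let x1 = kg of nickel briquettes, x2 = kg of pure iron, x3 = kg of return scrap, x4 = kg of stainless scrap, x5 = kg of scrap grade C.
Minimize 16.49x1 + 0.86x2 + 0.17x3 + 1.66x4 + 0.21x5 s.t.:
  933x1 + 5x3 + 76x4 + 2x5 ≥ 1695   (nickel)
  0.1x1 + 0.1x2 + 3x3 + 0.6x4 + 5.4x5 ≥ 11.7   (carbon)
  1x2 + 8x3 + 15x4 + 8x5 ≥ 13   (manganese)
  x1, x2, x3, x4, x5 ≥ 0.
The minimum-cost mix takes nothing from pure iron, stainless scrap, scrap grade C — only nickel briquettes, return scrap. There the nickel and carbon constraints are tight.
So nickel briquettes = 1.796 kg, return scrap = 3.84 kg.
Cost = 16.49·1.796 + 0.17·3.84 = 30.2688.

€30.27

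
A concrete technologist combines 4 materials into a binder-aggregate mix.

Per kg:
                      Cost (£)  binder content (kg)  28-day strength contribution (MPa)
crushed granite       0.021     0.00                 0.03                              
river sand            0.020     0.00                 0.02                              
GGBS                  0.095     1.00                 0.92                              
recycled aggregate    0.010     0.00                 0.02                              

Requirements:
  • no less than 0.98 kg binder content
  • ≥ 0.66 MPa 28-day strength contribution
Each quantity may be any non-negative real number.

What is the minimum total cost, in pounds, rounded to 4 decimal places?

£0.0931

Set it up as a linear program. Let x1 = kg of crushed granite, x2 = kg of river sand, x3 = kg of GGBS, x4 = kg of recycled aggregate.
Minimise 0.021x1 + 0.02x2 + 0.095x3 + 0.01x4 s.t.:
  1x3 ≥ 0.98   (binder content)
  0.03x1 + 0.02x2 + 0.92x3 + 0.02x4 ≥ 0.66   (28-day strength contribution)
  x1, x2, x3, x4 ≥ 0.
At the optimum only GGBS is positive (crushed granite, river sand, recycled aggregate = 0). The binder content requirement is met with equality.
So GGBS = 0.98 kg.
Total cost: 0.095·0.98 = 0.093100.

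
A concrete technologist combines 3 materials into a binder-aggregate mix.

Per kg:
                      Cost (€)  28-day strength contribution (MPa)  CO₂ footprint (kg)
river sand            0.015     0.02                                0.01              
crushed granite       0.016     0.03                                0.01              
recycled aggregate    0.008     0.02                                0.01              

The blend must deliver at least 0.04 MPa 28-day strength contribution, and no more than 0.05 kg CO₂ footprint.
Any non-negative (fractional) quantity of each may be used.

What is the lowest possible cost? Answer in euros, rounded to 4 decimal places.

€0.0160

Let x1 = kg of river sand, x2 = kg of crushed granite, x3 = kg of recycled aggregate.
min 0.015x1 + 0.016x2 + 0.008x3 subject to:
  0.02x1 + 0.03x2 + 0.02x3 ≥ 0.04   (28-day strength contribution)
  0.01x1 + 0.01x2 + 0.01x3 ≤ 0.05   (CO₂ footprint)
  x1, x2, x3 ≥ 0.
The optimal basis is {recycled aggregate}; river sand, crushed granite drop out. Binding constraint: 28-day strength contribution.
Optimal quantities: recycled aggregate = 2 kg.
Total cost: 0.008·2 = 0.016000.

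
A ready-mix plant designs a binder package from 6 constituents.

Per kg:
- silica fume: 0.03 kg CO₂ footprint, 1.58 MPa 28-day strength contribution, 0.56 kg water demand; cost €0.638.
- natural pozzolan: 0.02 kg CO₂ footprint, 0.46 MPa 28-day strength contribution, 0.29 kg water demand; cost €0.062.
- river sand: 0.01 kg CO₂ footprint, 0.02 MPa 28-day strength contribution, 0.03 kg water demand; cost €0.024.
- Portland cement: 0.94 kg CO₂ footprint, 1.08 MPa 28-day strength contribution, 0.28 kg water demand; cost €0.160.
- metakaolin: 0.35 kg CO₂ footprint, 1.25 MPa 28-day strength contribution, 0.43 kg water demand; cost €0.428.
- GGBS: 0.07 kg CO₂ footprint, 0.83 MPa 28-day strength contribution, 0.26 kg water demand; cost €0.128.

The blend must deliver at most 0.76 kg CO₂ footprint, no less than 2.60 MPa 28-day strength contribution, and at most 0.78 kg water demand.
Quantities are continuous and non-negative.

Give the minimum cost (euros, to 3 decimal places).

Let x1 = kg of silica fume, x2 = kg of natural pozzolan, x3 = kg of river sand, x4 = kg of Portland cement, x5 = kg of metakaolin, x6 = kg of GGBS.
min 0.638x1 + 0.062x2 + 0.024x3 + 0.16x4 + 0.428x5 + 0.128x6 s.t.:
  0.03x1 + 0.02x2 + 0.01x3 + 0.94x4 + 0.35x5 + 0.07x6 ≤ 0.76   (CO₂ footprint)
  1.58x1 + 0.46x2 + 0.02x3 + 1.08x4 + 1.25x5 + 0.83x6 ≥ 2.6   (28-day strength contribution)
  0.56x1 + 0.29x2 + 0.03x3 + 0.28x4 + 0.43x5 + 0.26x6 ≤ 0.78   (water demand)
  x1, x2, x3, x4, x5, x6 ≥ 0.
The minimum-cost mix takes nothing from silica fume, river sand, metakaolin — only natural pozzolan, Portland cement, GGBS. Binding constraints: CO₂ footprint, 28-day strength contribution, water demand.
Optimal quantities: natural pozzolan = 0.01857 kg, Portland cement = 0.6374 kg, GGBS = 2.293 kg.
Cost = 0.062·0.01857 + 0.16·0.6374 + 0.128·2.293 = 0.39664.

€0.397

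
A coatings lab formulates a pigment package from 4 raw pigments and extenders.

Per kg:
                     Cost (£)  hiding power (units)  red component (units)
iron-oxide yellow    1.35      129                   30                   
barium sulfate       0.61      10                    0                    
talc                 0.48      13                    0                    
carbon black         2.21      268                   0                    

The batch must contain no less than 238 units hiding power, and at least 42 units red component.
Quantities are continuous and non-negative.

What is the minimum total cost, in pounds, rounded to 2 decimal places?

Let x1 = kg of iron-oxide yellow, x2 = kg of barium sulfate, x3 = kg of talc, x4 = kg of carbon black.
Minimise 1.35x1 + 0.61x2 + 0.48x3 + 2.21x4 s.t.:
  129x1 + 10x2 + 13x3 + 268x4 ≥ 238   (hiding power)
  30x1 ≥ 42   (red component)
  x1, x2, x3, x4 ≥ 0.
The minimum-cost mix takes nothing from barium sulfate, talc — only iron-oxide yellow, carbon black. The hiding power and red component requirements are met with equality.
That vertex is x1 = 1.4, x4 = 0.2142.
Hence cost = 1.35·1.4 + 2.21·0.2142 = £2.3634.

£2.36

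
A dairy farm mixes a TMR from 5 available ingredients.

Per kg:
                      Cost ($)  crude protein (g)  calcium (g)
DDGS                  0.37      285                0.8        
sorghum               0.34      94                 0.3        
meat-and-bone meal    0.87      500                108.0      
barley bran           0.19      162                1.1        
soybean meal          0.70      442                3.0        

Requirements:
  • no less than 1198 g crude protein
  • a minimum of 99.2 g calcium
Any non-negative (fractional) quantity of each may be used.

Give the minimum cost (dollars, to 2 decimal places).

Set it up as a linear program. Let x1 = kg of DDGS, x2 = kg of sorghum, x3 = kg of meat-and-bone meal, x4 = kg of barley bran, x5 = kg of soybean meal.
Minimise 0.37x1 + 0.34x2 + 0.87x3 + 0.19x4 + 0.7x5 subject to:
  285x1 + 94x2 + 500x3 + 162x4 + 442x5 ≥ 1198   (crude protein)
  0.8x1 + 0.3x2 + 108x3 + 1.1x4 + 3x5 ≥ 99.2   (calcium)
  x1, x2, x3, x4, x5 ≥ 0.
The optimal basis is {meat-and-bone meal, barley bran}; DDGS, sorghum, soybean meal drop out. There the crude protein and calcium constraints are tight.
So meat-and-bone meal = 0.8706 kg, barley bran = 4.708 kg.
Total cost: 0.87·0.8706 + 0.19·4.708 = 1.6519.

$1.65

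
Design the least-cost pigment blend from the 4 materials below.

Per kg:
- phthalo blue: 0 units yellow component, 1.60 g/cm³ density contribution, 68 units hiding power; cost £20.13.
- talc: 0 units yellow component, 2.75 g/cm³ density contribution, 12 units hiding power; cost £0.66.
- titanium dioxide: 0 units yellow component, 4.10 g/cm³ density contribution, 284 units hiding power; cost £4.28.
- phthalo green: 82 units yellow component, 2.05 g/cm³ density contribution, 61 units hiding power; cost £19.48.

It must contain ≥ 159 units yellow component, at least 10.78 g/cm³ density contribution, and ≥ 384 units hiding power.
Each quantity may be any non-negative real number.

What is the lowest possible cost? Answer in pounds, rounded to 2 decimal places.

£42.33

Treat it as an LP. Let x1 = kg of phthalo blue, x2 = kg of talc, x3 = kg of titanium dioxide, x4 = kg of phthalo green.
min 20.13x1 + 0.66x2 + 4.28x3 + 19.48x4 with:
  82x4 ≥ 159   (yellow component)
  1.6x1 + 2.75x2 + 4.1x3 + 2.05x4 ≥ 10.78   (density contribution)
  68x1 + 12x2 + 284x3 + 61x4 ≥ 384   (hiding power)
  x1, x2, x3, x4 ≥ 0.
At the optimum only talc, titanium dioxide, phthalo green are positive (phthalo blue = 0). The yellow component, density contribution, hiding power requirements are met with equality.
Optimal quantities: talc = 1.152 kg, titanium dioxide = 0.8869 kg, phthalo green = 1.939 kg.
Total cost: 0.66·1.152 + 4.28·0.8869 + 19.48·1.939 = 42.3280.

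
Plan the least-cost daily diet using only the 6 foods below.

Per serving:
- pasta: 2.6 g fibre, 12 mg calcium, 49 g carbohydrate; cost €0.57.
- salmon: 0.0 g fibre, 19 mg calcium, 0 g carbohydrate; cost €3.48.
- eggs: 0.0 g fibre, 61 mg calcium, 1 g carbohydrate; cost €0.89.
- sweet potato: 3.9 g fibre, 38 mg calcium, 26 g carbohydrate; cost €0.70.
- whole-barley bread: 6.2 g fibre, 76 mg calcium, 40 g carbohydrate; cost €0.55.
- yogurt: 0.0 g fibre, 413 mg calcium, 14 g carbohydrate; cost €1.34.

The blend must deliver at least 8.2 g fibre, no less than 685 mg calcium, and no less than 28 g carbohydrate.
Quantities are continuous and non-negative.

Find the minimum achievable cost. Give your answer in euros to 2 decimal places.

Let x1 = servings of pasta, x2 = servings of salmon, x3 = servings of eggs, x4 = servings of sweet potato, x5 = servings of whole-barley bread, x6 = servings of yogurt.
Minimize 0.57x1 + 3.48x2 + 0.89x3 + 0.7x4 + 0.55x5 + 1.34x6 s.t.:
  2.6x1 + 3.9x4 + 6.2x5 ≥ 8.2   (fibre)
  12x1 + 19x2 + 61x3 + 38x4 + 76x5 + 413x6 ≥ 685   (calcium)
  49x1 + 1x3 + 26x4 + 40x5 + 14x6 ≥ 28   (carbohydrate)
  x1, x2, x3, x4, x5, x6 ≥ 0.
At the optimum only whole-barley bread, yogurt are positive (pasta, salmon, eggs, sweet potato = 0). There the fibre and calcium constraints are tight.
So whole-barley bread = 1.323 servings, yogurt = 1.415 servings.
Hence cost = 0.55·1.323 + 1.34·1.415 = €2.6238.

€2.62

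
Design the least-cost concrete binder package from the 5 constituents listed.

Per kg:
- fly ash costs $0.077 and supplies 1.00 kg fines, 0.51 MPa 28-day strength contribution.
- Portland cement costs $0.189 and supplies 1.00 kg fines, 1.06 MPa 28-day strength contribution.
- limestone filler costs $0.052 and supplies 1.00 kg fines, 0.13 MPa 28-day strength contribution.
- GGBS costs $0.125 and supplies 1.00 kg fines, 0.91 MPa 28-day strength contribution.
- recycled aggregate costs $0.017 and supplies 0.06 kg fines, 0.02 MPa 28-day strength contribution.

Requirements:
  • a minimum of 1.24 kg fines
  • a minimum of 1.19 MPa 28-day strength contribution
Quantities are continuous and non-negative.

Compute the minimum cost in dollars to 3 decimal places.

Let x1 = kg of fly ash, x2 = kg of Portland cement, x3 = kg of limestone filler, x4 = kg of GGBS, x5 = kg of recycled aggregate.
Minimize 0.077x1 + 0.189x2 + 0.052x3 + 0.125x4 + 0.017x5 subject to:
  1x1 + 1x2 + 1x3 + 1x4 + 0.06x5 ≥ 1.24   (fines)
  0.51x1 + 1.06x2 + 0.13x3 + 0.91x4 + 0.02x5 ≥ 1.19   (28-day strength contribution)
  x1, x2, x3, x4, x5 ≥ 0.
The minimum-cost mix takes nothing from fly ash, Portland cement, limestone filler, recycled aggregate — only GGBS. Binding constraint: 28-day strength contribution.
Optimal quantities: GGBS = 1.3077 kg.
Objective = 0.125·1.3077 = 0.16346.

$0.163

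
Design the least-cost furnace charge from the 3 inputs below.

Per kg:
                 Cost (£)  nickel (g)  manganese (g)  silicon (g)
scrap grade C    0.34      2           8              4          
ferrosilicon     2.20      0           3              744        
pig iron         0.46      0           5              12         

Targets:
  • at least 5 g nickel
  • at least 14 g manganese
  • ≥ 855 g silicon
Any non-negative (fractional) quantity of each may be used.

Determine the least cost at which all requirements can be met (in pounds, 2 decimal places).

£3.35

Treat it as an LP. Let x1 = kg of scrap grade C, x2 = kg of ferrosilicon, x3 = kg of pig iron.
min 0.34x1 + 2.2x2 + 0.46x3 subject to:
  2x1 ≥ 5   (nickel)
  8x1 + 3x2 + 5x3 ≥ 14   (manganese)
  4x1 + 744x2 + 12x3 ≥ 855   (silicon)
  x1, x2, x3 ≥ 0.
The optimal basis is {scrap grade C, ferrosilicon}; pig iron drops out. Binding constraints: nickel and silicon.
Optimal quantities: scrap grade C = 2.5 kg, ferrosilicon = 1.136 kg.
Objective = 0.34·2.5 + 2.2·1.136 = 3.3492.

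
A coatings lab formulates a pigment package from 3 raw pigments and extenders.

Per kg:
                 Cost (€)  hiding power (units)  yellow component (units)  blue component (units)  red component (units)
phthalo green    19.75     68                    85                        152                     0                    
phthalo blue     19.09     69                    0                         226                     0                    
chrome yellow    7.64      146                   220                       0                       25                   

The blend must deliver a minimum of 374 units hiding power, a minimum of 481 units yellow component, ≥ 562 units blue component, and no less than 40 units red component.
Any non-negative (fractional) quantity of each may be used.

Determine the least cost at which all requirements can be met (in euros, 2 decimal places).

This is a linear program. Let x1 = kg of phthalo green, x2 = kg of phthalo blue, x3 = kg of chrome yellow.
min 19.75x1 + 19.09x2 + 7.64x3 with:
  68x1 + 69x2 + 146x3 ≥ 374   (hiding power)
  85x1 + 220x3 ≥ 481   (yellow component)
  152x1 + 226x2 ≥ 562   (blue component)
  25x3 ≥ 40   (red component)
  x1, x2, x3 ≥ 0.
The cheapest feasible vertex uses only phthalo blue, chrome yellow; phthalo green is not used. The yellow component and blue component requirements are met with equality.
So phthalo blue = 2.487 kg, chrome yellow = 2.186 kg.
Hence cost = 19.09·2.487 + 7.64·2.186 = €64.1779.

€64.18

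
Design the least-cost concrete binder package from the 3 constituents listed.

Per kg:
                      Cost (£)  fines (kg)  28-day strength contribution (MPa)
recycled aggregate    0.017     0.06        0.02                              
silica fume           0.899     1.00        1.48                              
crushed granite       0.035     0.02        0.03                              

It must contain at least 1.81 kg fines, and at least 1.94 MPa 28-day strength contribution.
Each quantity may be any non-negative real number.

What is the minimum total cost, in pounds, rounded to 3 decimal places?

Let x1 = kg of recycled aggregate, x2 = kg of silica fume, x3 = kg of crushed granite.
Minimize 0.017x1 + 0.899x2 + 0.035x3 s.t.:
  0.06x1 + 1x2 + 0.02x3 ≥ 1.81   (fines)
  0.02x1 + 1.48x2 + 0.03x3 ≥ 1.94   (28-day strength contribution)
  x1, x2, x3 ≥ 0.
The minimum-cost mix takes nothing from crushed granite — only recycled aggregate, silica fume. Binding constraints: fines and 28-day strength contribution.
Solving gives x1 = 10.74, x2 = 1.166.
Objective = 0.017·10.74 + 0.899·1.166 = 1.23081.

£1.231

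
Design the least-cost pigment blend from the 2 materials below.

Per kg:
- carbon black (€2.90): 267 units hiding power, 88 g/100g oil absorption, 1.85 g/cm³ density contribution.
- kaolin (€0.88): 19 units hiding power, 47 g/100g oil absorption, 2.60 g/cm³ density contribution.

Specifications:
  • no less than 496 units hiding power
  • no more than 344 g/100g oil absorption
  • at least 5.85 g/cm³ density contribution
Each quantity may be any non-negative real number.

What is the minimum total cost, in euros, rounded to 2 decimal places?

€6.05

This is a linear program. Let x1 = kg of carbon black, x2 = kg of kaolin.
Minimize 2.9x1 + 0.88x2 with:
  267x1 + 19x2 ≥ 496   (hiding power)
  88x1 + 47x2 ≤ 344   (oil absorption)
  1.85x1 + 2.6x2 ≥ 5.85   (density contribution)
  x1, x2 ≥ 0.
Both inputs are positive at the optimum. Binding constraints: hiding power and density contribution.
So carbon black = 1.788 kg, kaolin = 0.9777 kg.
Total cost: 2.9·1.788 + 0.88·0.9777 = 6.0456.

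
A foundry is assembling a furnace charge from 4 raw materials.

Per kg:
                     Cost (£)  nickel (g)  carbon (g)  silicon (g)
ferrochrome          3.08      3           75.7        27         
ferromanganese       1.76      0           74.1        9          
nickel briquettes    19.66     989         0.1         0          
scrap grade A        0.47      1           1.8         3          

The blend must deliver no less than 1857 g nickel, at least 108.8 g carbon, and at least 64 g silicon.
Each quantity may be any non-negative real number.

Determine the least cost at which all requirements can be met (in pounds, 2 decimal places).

Treat it as an LP. Let x1 = kg of ferrochrome, x2 = kg of ferromanganese, x3 = kg of nickel briquettes, x4 = kg of scrap grade A.
Minimise 3.08x1 + 1.76x2 + 19.66x3 + 0.47x4 subject to:
  3x1 + 989x3 + 1x4 ≥ 1857   (nickel)
  75.7x1 + 74.1x2 + 0.1x3 + 1.8x4 ≥ 108.8   (carbon)
  27x1 + 9x2 + 3x4 ≥ 64   (silicon)
  x1, x2, x3, x4 ≥ 0.
The minimum-cost mix takes nothing from ferromanganese, scrap grade A — only ferrochrome, nickel briquettes. The nickel and silicon requirements are met with equality.
Optimal quantities: ferrochrome = 2.3704 kg, nickel briquettes = 1.8705 kg.
Objective = 3.08·2.3704 + 19.66·1.8705 = 44.0749.

£44.07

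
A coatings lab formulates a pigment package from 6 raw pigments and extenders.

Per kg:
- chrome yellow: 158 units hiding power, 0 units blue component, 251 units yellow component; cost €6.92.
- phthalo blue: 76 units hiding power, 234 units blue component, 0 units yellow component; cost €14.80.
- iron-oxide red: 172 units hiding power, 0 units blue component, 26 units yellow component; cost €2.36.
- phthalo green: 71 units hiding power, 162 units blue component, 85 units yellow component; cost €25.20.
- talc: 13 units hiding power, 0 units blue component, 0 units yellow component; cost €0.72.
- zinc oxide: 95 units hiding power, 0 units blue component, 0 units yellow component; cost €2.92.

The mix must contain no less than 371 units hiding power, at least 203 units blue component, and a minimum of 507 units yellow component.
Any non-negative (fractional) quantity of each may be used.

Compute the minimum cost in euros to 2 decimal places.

€26.82

Let x1 = kg of chrome yellow, x2 = kg of phthalo blue, x3 = kg of iron-oxide red, x4 = kg of phthalo green, x5 = kg of talc, x6 = kg of zinc oxide.
Minimize 6.92x1 + 14.8x2 + 2.36x3 + 25.2x4 + 0.72x5 + 2.92x6 s.t.:
  158x1 + 76x2 + 172x3 + 71x4 + 13x5 + 95x6 ≥ 371   (hiding power)
  234x2 + 162x4 ≥ 203   (blue component)
  251x1 + 26x3 + 85x4 ≥ 507   (yellow component)
  x1, x2, x3, x4, x5, x6 ≥ 0.
The optimal basis is {chrome yellow, phthalo blue}; iron-oxide red, phthalo green, talc, zinc oxide drop out. The blue component and yellow component requirements are met with equality.
So chrome yellow = 2.02 kg, phthalo blue = 0.8675 kg.
Total cost: 6.92·2.02 + 14.8·0.8675 = 26.8174.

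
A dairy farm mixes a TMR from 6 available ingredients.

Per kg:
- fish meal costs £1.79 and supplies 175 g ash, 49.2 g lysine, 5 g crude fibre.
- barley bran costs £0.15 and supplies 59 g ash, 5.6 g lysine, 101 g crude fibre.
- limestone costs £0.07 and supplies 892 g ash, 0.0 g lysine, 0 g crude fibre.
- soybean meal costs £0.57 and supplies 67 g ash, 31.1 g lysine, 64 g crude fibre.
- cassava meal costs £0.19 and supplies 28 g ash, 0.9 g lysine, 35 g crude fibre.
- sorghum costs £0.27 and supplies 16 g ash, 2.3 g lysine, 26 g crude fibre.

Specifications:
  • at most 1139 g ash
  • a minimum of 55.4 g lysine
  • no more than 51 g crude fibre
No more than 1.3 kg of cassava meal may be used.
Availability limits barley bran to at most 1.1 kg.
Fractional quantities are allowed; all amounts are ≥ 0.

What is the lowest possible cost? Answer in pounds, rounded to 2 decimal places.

£1.60

Treat it as an LP. Let x1 = kg of fish meal, x2 = kg of barley bran, x3 = kg of limestone, x4 = kg of soybean meal, x5 = kg of cassava meal, x6 = kg of sorghum.
min 1.79x1 + 0.15x2 + 0.07x3 + 0.57x4 + 0.19x5 + 0.27x6 subject to:
  175x1 + 59x2 + 892x3 + 67x4 + 28x5 + 16x6 ≤ 1139   (ash)
  49.2x1 + 5.6x2 + 31.1x4 + 0.9x5 + 2.3x6 ≥ 55.4   (lysine)
  5x1 + 101x2 + 64x4 + 35x5 + 26x6 ≤ 51   (crude fibre)
  x5 ≤ 1.3
  x2 ≤ 1.1
  x1, x2, x3, x4, x5, x6 ≥ 0.
The optimal basis is {fish meal, soybean meal}; barley bran, limestone, cassava meal, sorghum drop out. There the lysine and crude fibre constraints are tight.
Optimal quantities: fish meal = 0.6546 kg, soybean meal = 0.7457 kg.
Cost = 1.79·0.6546 + 0.57·0.7457 = 1.5968.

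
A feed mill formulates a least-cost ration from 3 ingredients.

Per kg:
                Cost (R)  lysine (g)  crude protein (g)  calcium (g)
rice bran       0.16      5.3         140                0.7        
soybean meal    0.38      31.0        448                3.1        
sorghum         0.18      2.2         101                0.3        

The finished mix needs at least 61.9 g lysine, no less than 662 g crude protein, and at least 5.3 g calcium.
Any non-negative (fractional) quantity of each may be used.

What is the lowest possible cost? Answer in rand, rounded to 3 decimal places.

Let x1 = kg of rice bran, x2 = kg of soybean meal, x3 = kg of sorghum.
Minimize 0.16x1 + 0.38x2 + 0.18x3 with:
  5.3x1 + 31x2 + 2.2x3 ≥ 61.9   (lysine)
  140x1 + 448x2 + 101x3 ≥ 662   (crude protein)
  0.7x1 + 3.1x2 + 0.3x3 ≥ 5.3   (calcium)
  x1, x2, x3 ≥ 0.
At the optimum only soybean meal is positive (rice bran, sorghum = 0). Binding constraint: lysine.
Solving gives x2 = 1.997.
Objective = 0.38·1.997 = 0.75886.

R0.759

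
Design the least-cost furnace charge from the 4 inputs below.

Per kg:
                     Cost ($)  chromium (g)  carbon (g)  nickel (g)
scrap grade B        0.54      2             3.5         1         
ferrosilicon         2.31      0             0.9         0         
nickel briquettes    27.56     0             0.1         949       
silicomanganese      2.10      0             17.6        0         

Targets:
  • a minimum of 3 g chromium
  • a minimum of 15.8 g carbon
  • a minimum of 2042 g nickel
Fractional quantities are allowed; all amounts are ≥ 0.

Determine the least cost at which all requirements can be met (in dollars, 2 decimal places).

$61.30

This is a linear program. Let x1 = kg of scrap grade B, x2 = kg of ferrosilicon, x3 = kg of nickel briquettes, x4 = kg of silicomanganese.
Minimise 0.54x1 + 2.31x2 + 27.56x3 + 2.1x4 s.t.:
  2x1 ≥ 3   (chromium)
  3.5x1 + 0.9x2 + 0.1x3 + 17.6x4 ≥ 15.8   (carbon)
  1x1 + 949x3 ≥ 2042   (nickel)
  x1, x2, x3, x4 ≥ 0.
The optimal basis is {scrap grade B, nickel briquettes, silicomanganese}; ferrosilicon drops out. The chromium, carbon, nickel requirements are met with equality.
That vertex is x1 = 1.5, x3 = 2.15, x4 = 0.5872.
Total cost: 0.54·1.5 + 27.56·2.15 + 2.1·0.5872 = 61.2971.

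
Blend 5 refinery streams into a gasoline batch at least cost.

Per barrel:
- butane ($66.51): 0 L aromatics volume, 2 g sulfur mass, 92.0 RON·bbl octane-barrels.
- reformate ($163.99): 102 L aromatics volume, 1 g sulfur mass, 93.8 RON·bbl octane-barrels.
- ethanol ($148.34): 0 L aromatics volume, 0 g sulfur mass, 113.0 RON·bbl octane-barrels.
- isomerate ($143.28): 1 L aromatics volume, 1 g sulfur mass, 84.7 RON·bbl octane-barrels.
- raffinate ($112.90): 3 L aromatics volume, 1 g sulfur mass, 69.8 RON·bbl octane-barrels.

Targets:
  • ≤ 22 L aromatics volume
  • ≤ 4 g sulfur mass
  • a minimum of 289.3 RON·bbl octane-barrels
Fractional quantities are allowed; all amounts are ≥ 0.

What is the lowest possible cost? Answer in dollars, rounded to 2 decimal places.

$271.25

Set it up as a linear program. Let x1 = barrels of butane, x2 = barrels of reformate, x3 = barrels of ethanol, x4 = barrels of isomerate, x5 = barrels of raffinate.
min 66.51x1 + 163.99x2 + 148.34x3 + 143.28x4 + 112.9x5 with:
  102x2 + 1x4 + 3x5 ≤ 22   (aromatics volume)
  2x1 + 1x2 + 1x4 + 1x5 ≤ 4   (sulfur mass)
  92x1 + 93.8x2 + 113x3 + 84.7x4 + 69.8x5 ≥ 289.3   (octane-barrels)
  x1, x2, x3, x4, x5 ≥ 0.
The cheapest feasible vertex uses only butane, ethanol; reformate, isomerate, raffinate are not used. There the sulfur mass and octane-barrels constraints are tight.
Solving gives x1 = 2, x3 = 0.93186.
Total cost: 66.51·2 + 148.34·0.93186 = 271.2521.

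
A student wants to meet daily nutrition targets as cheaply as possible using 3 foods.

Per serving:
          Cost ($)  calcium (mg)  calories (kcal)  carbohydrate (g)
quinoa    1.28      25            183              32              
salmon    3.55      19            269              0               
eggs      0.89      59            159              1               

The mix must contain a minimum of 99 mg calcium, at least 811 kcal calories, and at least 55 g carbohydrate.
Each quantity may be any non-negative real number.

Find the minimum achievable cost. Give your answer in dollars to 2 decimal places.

$4.95

Let x1 = servings of quinoa, x2 = servings of salmon, x3 = servings of eggs.
Minimize 1.28x1 + 3.55x2 + 0.89x3 with:
  25x1 + 19x2 + 59x3 ≥ 99   (calcium)
  183x1 + 269x2 + 159x3 ≥ 811   (calories)
  32x1 + 1x3 ≥ 55   (carbohydrate)
  x1, x2, x3 ≥ 0.
The cheapest feasible vertex uses only quinoa, eggs; salmon is not used. Binding constraints: calories and carbohydrate.
That vertex is x1 = 1.618, x3 = 3.239.
Objective = 1.28·1.618 + 0.89·3.239 = 4.9538.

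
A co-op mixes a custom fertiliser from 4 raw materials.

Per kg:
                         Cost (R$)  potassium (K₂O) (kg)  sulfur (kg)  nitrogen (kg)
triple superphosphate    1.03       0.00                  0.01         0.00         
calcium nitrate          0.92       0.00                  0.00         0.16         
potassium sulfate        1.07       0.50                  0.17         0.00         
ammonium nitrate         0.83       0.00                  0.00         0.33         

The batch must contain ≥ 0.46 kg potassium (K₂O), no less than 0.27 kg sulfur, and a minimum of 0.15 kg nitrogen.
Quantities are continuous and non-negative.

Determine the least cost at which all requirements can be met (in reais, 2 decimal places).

Set it up as a linear program. Let x1 = kg of triple superphosphate, x2 = kg of calcium nitrate, x3 = kg of potassium sulfate, x4 = kg of ammonium nitrate.
Minimise 1.03x1 + 0.92x2 + 1.07x3 + 0.83x4 subject to:
  0.5x3 ≥ 0.46   (potassium (K₂O))
  0.01x1 + 0.17x3 ≥ 0.27   (sulfur)
  0.16x2 + 0.33x4 ≥ 0.15   (nitrogen)
  x1, x2, x3, x4 ≥ 0.
The optimal basis is {potassium sulfate, ammonium nitrate}; triple superphosphate, calcium nitrate drop out. Binding constraints: sulfur and nitrogen.
That vertex is x3 = 1.588, x4 = 0.4545.
Total cost: 1.07·1.588 + 0.83·0.4545 = 2.0764.

R$2.08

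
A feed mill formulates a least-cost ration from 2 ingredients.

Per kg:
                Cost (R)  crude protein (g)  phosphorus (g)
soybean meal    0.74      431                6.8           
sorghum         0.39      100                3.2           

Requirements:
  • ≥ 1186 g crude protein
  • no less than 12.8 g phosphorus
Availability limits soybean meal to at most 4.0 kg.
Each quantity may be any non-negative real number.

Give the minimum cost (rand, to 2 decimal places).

Set it up as a linear program. Let x1 = kg of soybean meal, x2 = kg of sorghum.
Minimize 0.74x1 + 0.39x2 with:
  431x1 + 100x2 ≥ 1186   (crude protein)
  6.8x1 + 3.2x2 ≥ 12.8   (phosphorus)
  x1 ≤ 4
  x1, x2 ≥ 0.
The cheapest feasible vertex uses only soybean meal; sorghum is not used. Binding constraint: crude protein.
So soybean meal = 2.752 kg.
Hence cost = 0.74·2.752 = R2.0365.

R2.04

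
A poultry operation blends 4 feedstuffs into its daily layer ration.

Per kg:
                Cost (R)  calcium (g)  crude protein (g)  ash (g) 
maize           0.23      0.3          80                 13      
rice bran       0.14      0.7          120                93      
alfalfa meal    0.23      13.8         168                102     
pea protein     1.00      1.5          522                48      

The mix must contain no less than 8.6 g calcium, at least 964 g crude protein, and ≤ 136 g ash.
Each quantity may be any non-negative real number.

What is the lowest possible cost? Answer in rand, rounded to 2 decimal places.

R1.80

Treat it as an LP. Let x1 = kg of maize, x2 = kg of rice bran, x3 = kg of alfalfa meal, x4 = kg of pea protein.
min 0.23x1 + 0.14x2 + 0.23x3 + 1x4 with:
  0.3x1 + 0.7x2 + 13.8x3 + 1.5x4 ≥ 8.6   (calcium)
  80x1 + 120x2 + 168x3 + 522x4 ≥ 964   (crude protein)
  13x1 + 93x2 + 102x3 + 48x4 ≤ 136   (ash)
  x1, x2, x3, x4 ≥ 0.
The minimum-cost mix takes nothing from maize — only rice bran, alfalfa meal, pea protein. The calcium, crude protein, ash requirements are met with equality.
So rice bran = 0.1188 kg, alfalfa meal = 0.4346 kg, pea protein = 1.68 kg.
Cost = 0.14·0.1188 + 0.23·0.4346 + 1·1.68 = 1.7966.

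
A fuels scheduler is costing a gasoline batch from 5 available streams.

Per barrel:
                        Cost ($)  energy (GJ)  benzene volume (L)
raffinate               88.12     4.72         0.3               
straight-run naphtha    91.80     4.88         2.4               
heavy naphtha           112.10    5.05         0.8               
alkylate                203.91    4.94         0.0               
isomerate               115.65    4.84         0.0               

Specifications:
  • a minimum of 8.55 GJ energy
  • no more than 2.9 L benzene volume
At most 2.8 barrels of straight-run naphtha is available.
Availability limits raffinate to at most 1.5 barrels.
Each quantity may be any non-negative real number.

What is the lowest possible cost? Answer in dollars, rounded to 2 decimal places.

Let x1 = barrels of raffinate, x2 = barrels of straight-run naphtha, x3 = barrels of heavy naphtha, x4 = barrels of alkylate, x5 = barrels of isomerate.
min 88.12x1 + 91.8x2 + 112.1x3 + 203.91x4 + 115.65x5 subject to:
  4.72x1 + 4.88x2 + 5.05x3 + 4.94x4 + 4.84x5 ≥ 8.55   (energy)
  0.3x1 + 2.4x2 + 0.8x3 ≤ 2.9   (benzene volume)
  x2 ≤ 2.8
  x1 ≤ 1.5
  x1, x2, x3, x4, x5 ≥ 0.
At the optimum only raffinate, straight-run naphtha are positive (heavy naphtha, alkylate, isomerate = 0). The energy and the raffinate cap requirements are met with equality.
Solving gives x1 = 1.5, x2 = 0.3012.
Cost = 88.12·1.5 + 91.8·0.3012 = 159.8302.

$159.83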